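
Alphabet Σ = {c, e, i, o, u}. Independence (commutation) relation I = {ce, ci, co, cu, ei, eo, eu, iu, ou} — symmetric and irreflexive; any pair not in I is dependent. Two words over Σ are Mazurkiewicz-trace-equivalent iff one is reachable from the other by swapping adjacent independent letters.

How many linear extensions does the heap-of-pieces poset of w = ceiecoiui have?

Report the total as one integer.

3780

#0=c has no predecessor
#1=e has no predecessor
#2=i has no predecessor
#3=e depends on [1:e]
#4=c depends on [0:c]
#5=o depends on [2:i]
#6=i depends on [5:o]
#7=u has no predecessor
#8=i depends on [6:i]
sources: [0:c, 1:e, 2:i, 7:u]
N(rest) = Σ N(rest − s) over sources s of rest; N(one piece) = 1:
  size 1 → [3]=1  [4]=1  [7]=1  [8]=1
  size 2 → [0,4]=1  [1,3]=1  [3,4]=2  [3,7]=2  [3,8]=2  [4,7]=2  [4,8]=2  [6,8]=1  [7,8]=2
  size 3 → [0,3,4]=3  [0,4,7]=3  [0,4,8]=3  [1,3,4]=3  [1,3,7]=3  [1,3,8]=3  [3,4,7]=6  [3,4,8]=6  [3,6,8]=3  [3,7,8]=6  [4,6,8]=3  [4,7,8]=6  [5,6,8]=1  [6,7,8]=3
  size 4 → [0,1,3,4]=6  [0,3,4,7]=12  [0,3,4,8]=12  [0,4,6,8]=6  [0,4,7,8]=12  [1,3,4,7]=12  [1,3,4,8]=12  [1,3,6,8]=6  [1,3,7,8]=12  [2,5,6,8]=1  [3,4,6,8]=12  [3,4,7,8]=24  [3,5,6,8]=4  [3,6,7,8]=12  [4,5,6,8]=4  [4,6,7,8]=12  [5,6,7,8]=4
  size 5 → [0,1,3,4,7]=30  [0,1,3,4,8]=30  [0,3,4,6,8]=30  [0,3,4,7,8]=60  [0,4,5,6,8]=10  [0,4,6,7,8]=30  [1,3,4,6,8]=30  [1,3,4,7,8]=60  [1,3,5,6,8]=10  [1,3,6,7,8]=30  [2,3,5,6,8]=5  [2,4,5,6,8]=5  [2,5,6,7,8]=5  [3,4,5,6,8]=20  [3,4,6,7,8]=60  [3,5,6,7,8]=20  [4,5,6,7,8]=20
  size 6 → [0,1,3,4,6,8]=90  [0,1,3,4,7,8]=180  [0,2,4,5,6,8]=15  [0,3,4,5,6,8]=60  [0,3,4,6,7,8]=180  [0,4,5,6,7,8]=60  [1,2,3,5,6,8]=15  [1,3,4,5,6,8]=60  [1,3,4,6,7,8]=180  [1,3,5,6,7,8]=60  [2,3,4,5,6,8]=30  [2,3,5,6,7,8]=30  [2,4,5,6,7,8]=30  [3,4,5,6,7,8]=120
  size 7 → [0,1,3,4,5,6,8]=210  [0,1,3,4,6,7,8]=630  [0,2,3,4,5,6,8]=105  [0,2,4,5,6,7,8]=105  [0,3,4,5,6,7,8]=420  [1,2,3,4,5,6,8]=105  [1,2,3,5,6,7,8]=105  [1,3,4,5,6,7,8]=420  [2,3,4,5,6,7,8]=210
  first=0(c) contributes 840
  first=1(e) contributes 840
  first=2(i) contributes 1680
  first=7(u) contributes 420
|[w]| = 3780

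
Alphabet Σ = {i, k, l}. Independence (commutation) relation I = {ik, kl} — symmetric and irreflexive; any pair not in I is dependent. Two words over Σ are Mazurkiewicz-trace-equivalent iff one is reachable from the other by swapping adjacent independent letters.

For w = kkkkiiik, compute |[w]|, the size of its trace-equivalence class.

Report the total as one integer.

56

drop 0:k onto floor
drop 1:k onto {0:k}
drop 2:k onto {1:k}
drop 3:k onto {2:k}
drop 4:i onto floor
drop 5:i onto {4:i}
drop 6:i onto {5:i}
drop 7:k onto {3:k}
ground layer = {0:k, 4:i}
drop-orders for the pieces not yet dropped (sum over which currently-grounded one goes next):
  1 to go: {6} 1  {7} 1
  2 to go: {3,7} 1  {5,6} 1  {6,7} 2
  3 to go: {2,3,7} 1  {3,6,7} 3  {4,5,6} 1  {5,6,7} 3
  4 to go: {1,2,3,7} 1  {2,3,6,7} 4  {3,5,6,7} 6  {4,5,6,7} 4
  5 to go: {0,1,2,3,7} 1  {1,2,3,6,7} 5  {2,3,5,6,7} 10  {3,4,5,6,7} 10
  6 to go: {0,1,2,3,6,7} 6  {1,2,3,5,6,7} 15  {2,3,4,5,6,7} 20
  if 0:k drops first: 35 orders
  if 4:i drops first: 21 orders
heap linearizations: 56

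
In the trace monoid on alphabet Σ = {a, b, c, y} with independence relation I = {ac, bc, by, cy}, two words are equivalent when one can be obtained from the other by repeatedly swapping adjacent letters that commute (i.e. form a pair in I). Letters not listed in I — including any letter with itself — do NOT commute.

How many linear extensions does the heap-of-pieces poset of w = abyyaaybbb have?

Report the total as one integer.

0(a) covers ∅
1(b) covers 0:a
2(y) covers 0:a
3(y) covers 2:y
4(a) covers 1:b, 3:y
5(a) covers 4:a
6(y) covers 5:a
7(b) covers 5:a
8(b) covers 7:b
9(b) covers 8:b
floor of heap: 0:a
completions by unplaced set U, small U first (add the entries for U minus each lowest piece of U):
  |U|=1: {6}:1  {9}:1
  |U|=2: {6,9}:2  {8,9}:1
  |U|=3: {6,8,9}:3  {7,8,9}:1
  |U|=4: {6,7,8,9}:4
  |U|=5: {5,6,7,8,9}:4
  |U|=6: {4,5,6,7,8,9}:4
  |U|=7: {1,4,5,6,7,8,9}:4  {3,4,5,6,7,8,9}:4
  |U|=8: {1,3,4,5,6,7,8,9}:8  {2,3,4,5,6,7,8,9}:4
  start at 0(a): 12

12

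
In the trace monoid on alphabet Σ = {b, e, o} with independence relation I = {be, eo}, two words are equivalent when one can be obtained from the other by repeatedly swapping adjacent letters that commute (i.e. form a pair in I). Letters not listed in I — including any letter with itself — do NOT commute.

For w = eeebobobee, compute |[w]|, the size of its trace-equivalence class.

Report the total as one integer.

252

#0=e has no predecessor
#1=e depends on [0:e]
#2=e depends on [1:e]
#3=b has no predecessor
#4=o depends on [3:b]
#5=b depends on [4:o]
#6=o depends on [5:b]
#7=b depends on [6:o]
#8=e depends on [2:e]
#9=e depends on [8:e]
sources: [0:e, 3:b]
N(rest) = Σ N(rest − s) over sources s of rest; N(one piece) = 1:
  size 1 → [7]=1  [9]=1
  size 2 → [6,7]=1  [7,9]=2  [8,9]=1
  size 3 → [2,8,9]=1  [5,6,7]=1  [6,7,9]=3  [7,8,9]=3
  size 4 → [1,2,8,9]=1  [2,7,8,9]=4  [4,5,6,7]=1  [5,6,7,9]=4  [6,7,8,9]=6
  size 5 → [0,1,2,8,9]=1  [1,2,7,8,9]=5  [2,6,7,8,9]=10  [3,4,5,6,7]=1  [4,5,6,7,9]=5  [5,6,7,8,9]=10
  size 6 → [0,1,2,7,8,9]=6  [1,2,6,7,8,9]=15  [2,5,6,7,8,9]=20  [3,4,5,6,7,9]=6  [4,5,6,7,8,9]=15
  size 7 → [0,1,2,6,7,8,9]=21  [1,2,5,6,7,8,9]=35  [2,4,5,6,7,8,9]=35  [3,4,5,6,7,8,9]=21
  size 8 → [0,1,2,5,6,7,8,9]=56  [1,2,4,5,6,7,8,9]=70  [2,3,4,5,6,7,8,9]=56
  first=0(e) contributes 126
  first=3(b) contributes 126
|[w]| = 252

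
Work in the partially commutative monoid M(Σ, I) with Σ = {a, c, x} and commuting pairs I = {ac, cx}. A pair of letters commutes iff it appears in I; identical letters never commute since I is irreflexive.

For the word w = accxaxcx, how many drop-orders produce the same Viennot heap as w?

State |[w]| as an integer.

56

0(a) covers ∅
1(c) covers ∅
2(c) covers 1:c
3(x) covers 0:a
4(a) covers 3:x
5(x) covers 4:a
6(c) covers 2:c
7(x) covers 5:x
floor of heap: 0:a, 1:c
completions by unplaced set U, small U first (add the entries for U minus each lowest piece of U):
  |U|=1: {6}:1  {7}:1
  |U|=2: {2,6}:1  {5,7}:1  {6,7}:2
  |U|=3: {1,2,6}:1  {2,6,7}:3  {4,5,7}:1  {5,6,7}:3
  |U|=4: {1,2,6,7}:4  {2,5,6,7}:6  {3,4,5,7}:1  {4,5,6,7}:4
  |U|=5: {0,3,4,5,7}:1  {1,2,5,6,7}:10  {2,4,5,6,7}:10  {3,4,5,6,7}:5
  |U|=6: {0,3,4,5,6,7}:6  {1,2,4,5,6,7}:20  {2,3,4,5,6,7}:15
  start at 0(a): 35
  start at 1(c): 21
sum over floor = 56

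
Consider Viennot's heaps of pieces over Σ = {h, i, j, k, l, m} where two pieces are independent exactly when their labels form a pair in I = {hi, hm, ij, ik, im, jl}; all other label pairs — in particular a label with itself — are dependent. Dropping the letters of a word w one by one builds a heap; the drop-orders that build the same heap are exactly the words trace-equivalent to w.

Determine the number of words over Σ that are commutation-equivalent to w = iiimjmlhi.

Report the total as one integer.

piece 0:i — minimal
piece 1:i rests on {0:i}
piece 2:i rests on {1:i}
piece 3:m — minimal
piece 4:j rests on {3:m}
piece 5:m rests on {4:j}
piece 6:l rests on {2:i, 5:m}
piece 7:h rests on {6:l}
piece 8:i rests on {6:l}
minimal pieces: {0:i, 3:m}
ways to finish when only these pieces remain (= sum over removing one remaining piece with nothing left below it):
  1 left: {7}→1  {8}→1
  2 left: {7,8}→2
  3 left: {6,7,8}→2
  4 left: {2,6,7,8}→2  {5,6,7,8}→2
  5 left: {1,2,6,7,8}→2  {2,5,6,7,8}→4  {4,5,6,7,8}→2
  6 left: {0,1,2,6,7,8}→2  {1,2,5,6,7,8}→6  {2,4,5,6,7,8}→6  {3,4,5,6,7,8}→2
  7 left: {0,1,2,5,6,7,8}→8  {1,2,4,5,6,7,8}→12  {2,3,4,5,6,7,8}→8
  placing 0:i first → 20 extensions
  placing 3:m first → 20 extensions
total linear extensions = 40

40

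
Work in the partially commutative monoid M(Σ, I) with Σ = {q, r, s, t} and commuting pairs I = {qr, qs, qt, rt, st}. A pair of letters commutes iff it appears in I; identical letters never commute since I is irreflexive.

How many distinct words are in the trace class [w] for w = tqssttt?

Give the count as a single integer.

105

#0=t has no predecessor
#1=q has no predecessor
#2=s has no predecessor
#3=s depends on [2:s]
#4=t depends on [0:t]
#5=t depends on [4:t]
#6=t depends on [5:t]
sources: [0:t, 1:q, 2:s]
N(rest) = Σ N(rest − s) over sources s of rest; N(one piece) = 1:
  size 1 → [1]=1  [3]=1  [6]=1
  size 2 → [1,3]=2  [1,6]=2  [2,3]=1  [3,6]=2  [5,6]=1
  size 3 → [1,2,3]=3  [1,3,6]=6  [1,5,6]=3  [2,3,6]=3  [3,5,6]=3  [4,5,6]=1
  size 4 → [0,4,5,6]=1  [1,2,3,6]=12  [1,3,5,6]=12  [1,4,5,6]=4  [2,3,5,6]=6  [3,4,5,6]=4
  size 5 → [0,1,4,5,6]=5  [0,3,4,5,6]=5  [1,2,3,5,6]=30  [1,3,4,5,6]=20  [2,3,4,5,6]=10
  first=0(t) contributes 60
  first=1(q) contributes 15
  first=2(s) contributes 30
|[w]| = 105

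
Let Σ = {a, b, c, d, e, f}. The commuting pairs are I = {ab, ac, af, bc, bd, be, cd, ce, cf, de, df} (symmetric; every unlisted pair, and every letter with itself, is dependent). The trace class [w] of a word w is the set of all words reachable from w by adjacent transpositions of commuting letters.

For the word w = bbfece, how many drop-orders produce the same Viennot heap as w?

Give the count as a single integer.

0(b) covers ∅
1(b) covers 0:b
2(f) covers 1:b
3(e) covers 2:f
4(c) covers ∅
5(e) covers 3:e
floor of heap: 0:b, 4:c
completions by unplaced set U, small U first (add the entries for U minus each lowest piece of U):
  |U|=1: {4}:1  {5}:1
  |U|=2: {3,5}:1  {4,5}:2
  |U|=3: {2,3,5}:1  {3,4,5}:3
  |U|=4: {1,2,3,5}:1  {2,3,4,5}:4
  start at 0(b): 5
  start at 4(c): 1
sum over floor = 6

6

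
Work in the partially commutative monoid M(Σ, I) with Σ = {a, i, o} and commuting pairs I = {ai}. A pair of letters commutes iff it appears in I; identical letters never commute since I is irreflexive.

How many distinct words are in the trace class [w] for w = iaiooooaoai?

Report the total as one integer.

6

drop 0:i onto floor
drop 1:a onto floor
drop 2:i onto {0:i}
drop 3:o onto {1:a, 2:i}
drop 4:o onto {3:o}
drop 5:o onto {4:o}
drop 6:o onto {5:o}
drop 7:a onto {6:o}
drop 8:o onto {7:a}
drop 9:a onto {8:o}
drop 10:i onto {8:o}
ground layer = {0:i, 1:a}
drop-orders for the pieces not yet dropped (sum over which currently-grounded one goes next):
  1 to go: {9} 1  {10} 1
  2 to go: {9,10} 2
  3 to go: {8,9,10} 2
  4 to go: {7,8,9,10} 2
  5 to go: {6,7,8,9,10} 2
  6 to go: {5,6,7,8,9,10} 2
  7 to go: {4,5,6,7,8,9,10} 2
  8 to go: {3,4,5,6,7,8,9,10} 2
  9 to go: {1,3,4,5,6,7,8,9,10} 2  {2,3,4,5,6,7,8,9,10} 2
  if 0:i drops first: 4 orders
  if 1:a drops first: 2 orders
heap linearizations: 6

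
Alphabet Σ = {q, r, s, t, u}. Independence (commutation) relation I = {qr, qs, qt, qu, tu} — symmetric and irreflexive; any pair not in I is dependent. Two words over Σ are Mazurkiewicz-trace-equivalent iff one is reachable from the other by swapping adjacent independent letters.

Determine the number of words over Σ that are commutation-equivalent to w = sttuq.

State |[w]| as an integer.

15

0(s) covers ∅
1(t) covers 0:s
2(t) covers 1:t
3(u) covers 0:s
4(q) covers ∅
floor of heap: 0:s, 4:q
completions by unplaced set U, small U first (add the entries for U minus each lowest piece of U):
  |U|=1: {2}:1  {3}:1  {4}:1
  |U|=2: {1,2}:1  {2,3}:2  {2,4}:2  {3,4}:2
  |U|=3: {1,2,3}:3  {1,2,4}:3  {2,3,4}:6
  start at 0(s): 12
  start at 4(q): 3
sum over floor = 15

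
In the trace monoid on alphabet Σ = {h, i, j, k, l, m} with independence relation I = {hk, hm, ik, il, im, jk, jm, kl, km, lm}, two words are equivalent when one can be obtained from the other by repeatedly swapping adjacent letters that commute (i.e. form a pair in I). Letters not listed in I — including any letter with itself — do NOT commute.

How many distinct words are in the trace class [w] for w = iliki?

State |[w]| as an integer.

#0=i has no predecessor
#1=l has no predecessor
#2=i depends on [0:i]
#3=k has no predecessor
#4=i depends on [2:i]
sources: [0:i, 1:l, 3:k]
N(rest) = Σ N(rest − s) over sources s of rest; N(one piece) = 1:
  size 1 → [1]=1  [3]=1  [4]=1
  size 2 → [1,3]=2  [1,4]=2  [2,4]=1  [3,4]=2
  size 3 → [0,2,4]=1  [1,2,4]=3  [1,3,4]=6  [2,3,4]=3
  first=0(i) contributes 12
  first=1(l) contributes 4
  first=3(k) contributes 4
|[w]| = 20

20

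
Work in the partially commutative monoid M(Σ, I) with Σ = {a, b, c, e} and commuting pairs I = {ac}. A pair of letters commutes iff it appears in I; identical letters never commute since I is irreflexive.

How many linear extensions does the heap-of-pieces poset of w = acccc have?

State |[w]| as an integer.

piece 0:a — minimal
piece 1:c — minimal
piece 2:c rests on {1:c}
piece 3:c rests on {2:c}
piece 4:c rests on {3:c}
minimal pieces: {0:a, 1:c}
ways to finish when only these pieces remain (= sum over removing one remaining piece with nothing left below it):
  1 left: {0}→1  {4}→1
  2 left: {0,4}→2  {3,4}→1
  3 left: {0,3,4}→3  {2,3,4}→1
  placing 0:a first → 1 extensions
  placing 1:c first → 4 extensions
total linear extensions = 5

5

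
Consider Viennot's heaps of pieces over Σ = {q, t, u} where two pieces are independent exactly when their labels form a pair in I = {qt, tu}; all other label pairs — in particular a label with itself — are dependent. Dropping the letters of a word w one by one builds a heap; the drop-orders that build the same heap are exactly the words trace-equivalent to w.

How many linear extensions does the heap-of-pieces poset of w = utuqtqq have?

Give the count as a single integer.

drop 0:u onto floor
drop 1:t onto floor
drop 2:u onto {0:u}
drop 3:q onto {2:u}
drop 4:t onto {1:t}
drop 5:q onto {3:q}
drop 6:q onto {5:q}
ground layer = {0:u, 1:t}
drop-orders for the pieces not yet dropped (sum over which currently-grounded one goes next):
  1 to go: {4} 1  {6} 1
  2 to go: {1,4} 1  {4,6} 2  {5,6} 1
  3 to go: {1,4,6} 3  {3,5,6} 1  {4,5,6} 3
  4 to go: {1,4,5,6} 6  {2,3,5,6} 1  {3,4,5,6} 4
  5 to go: {0,2,3,5,6} 1  {1,3,4,5,6} 10  {2,3,4,5,6} 5
  if 0:u drops first: 15 orders
  if 1:t drops first: 6 orders
heap linearizations: 21

21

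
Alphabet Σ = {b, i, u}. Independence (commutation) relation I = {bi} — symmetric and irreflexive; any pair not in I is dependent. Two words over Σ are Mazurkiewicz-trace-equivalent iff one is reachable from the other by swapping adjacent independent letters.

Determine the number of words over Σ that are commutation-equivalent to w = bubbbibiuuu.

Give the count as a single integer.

0(b) covers ∅
1(u) covers 0:b
2(b) covers 1:u
3(b) covers 2:b
4(b) covers 3:b
5(i) covers 1:u
6(b) covers 4:b
7(i) covers 5:i
8(u) covers 6:b, 7:i
9(u) covers 8:u
10(u) covers 9:u
floor of heap: 0:b
completions by unplaced set U, small U first (add the entries for U minus each lowest piece of U):
  |U|=1: {10}:1
  |U|=2: {9,10}:1
  |U|=3: {8,9,10}:1
  |U|=4: {6,8,9,10}:1  {7,8,9,10}:1
  |U|=5: {4,6,8,9,10}:1  {5,7,8,9,10}:1  {6,7,8,9,10}:2
  |U|=6: {3,4,6,8,9,10}:1  {4,6,7,8,9,10}:3  {5,6,7,8,9,10}:3
  |U|=7: {2,3,4,6,8,9,10}:1  {3,4,6,7,8,9,10}:4  {4,5,6,7,8,9,10}:6
  |U|=8: {2,3,4,6,7,8,9,10}:5  {3,4,5,6,7,8,9,10}:10
  |U|=9: {2,3,4,5,6,7,8,9,10}:15
  start at 0(b): 15

15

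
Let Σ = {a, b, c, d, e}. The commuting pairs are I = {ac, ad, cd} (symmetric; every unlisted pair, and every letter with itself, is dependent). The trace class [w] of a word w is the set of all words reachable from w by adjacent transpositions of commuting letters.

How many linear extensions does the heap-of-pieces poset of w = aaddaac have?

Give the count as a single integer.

drop 0:a onto floor
drop 1:a onto {0:a}
drop 2:d onto floor
drop 3:d onto {2:d}
drop 4:a onto {1:a}
drop 5:a onto {4:a}
drop 6:c onto floor
ground layer = {0:a, 2:d, 6:c}
drop-orders for the pieces not yet dropped (sum over which currently-grounded one goes next):
  1 to go: {3} 1  {5} 1  {6} 1
  2 to go: {2,3} 1  {3,5} 2  {3,6} 2  {4,5} 1  {5,6} 2
  3 to go: {1,4,5} 1  {2,3,5} 3  {2,3,6} 3  {3,4,5} 3  {3,5,6} 6  {4,5,6} 3
  4 to go: {0,1,4,5} 1  {1,3,4,5} 4  {1,4,5,6} 4  {2,3,4,5} 6  {2,3,5,6} 12  {3,4,5,6} 12
  5 to go: {0,1,3,4,5} 5  {0,1,4,5,6} 5  {1,2,3,4,5} 10  {1,3,4,5,6} 20  {2,3,4,5,6} 30
  if 0:a drops first: 60 orders
  if 2:d drops first: 30 orders
  if 6:c drops first: 15 orders
heap linearizations: 105

105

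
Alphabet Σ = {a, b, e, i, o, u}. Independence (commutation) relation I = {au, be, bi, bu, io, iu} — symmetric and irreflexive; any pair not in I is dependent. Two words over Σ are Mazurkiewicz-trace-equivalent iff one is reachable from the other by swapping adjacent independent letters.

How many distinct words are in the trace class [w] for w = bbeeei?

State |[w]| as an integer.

drop 0:b onto floor
drop 1:b onto {0:b}
drop 2:e onto floor
drop 3:e onto {2:e}
drop 4:e onto {3:e}
drop 5:i onto {4:e}
ground layer = {0:b, 2:e}
drop-orders for the pieces not yet dropped (sum over which currently-grounded one goes next):
  1 to go: {1} 1  {5} 1
  2 to go: {0,1} 1  {1,5} 2  {4,5} 1
  3 to go: {0,1,5} 3  {1,4,5} 3  {3,4,5} 1
  4 to go: {0,1,4,5} 6  {1,3,4,5} 4  {2,3,4,5} 1
  if 0:b drops first: 5 orders
  if 2:e drops first: 10 orders
heap linearizations: 15

15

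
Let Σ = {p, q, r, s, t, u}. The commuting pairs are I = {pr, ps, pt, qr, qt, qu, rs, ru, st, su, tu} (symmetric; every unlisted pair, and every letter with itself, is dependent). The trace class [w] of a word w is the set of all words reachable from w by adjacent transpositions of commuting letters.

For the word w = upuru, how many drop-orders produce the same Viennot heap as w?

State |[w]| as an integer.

5

#0=u has no predecessor
#1=p depends on [0:u]
#2=u depends on [1:p]
#3=r has no predecessor
#4=u depends on [2:u]
sources: [0:u, 3:r]
N(rest) = Σ N(rest − s) over sources s of rest; N(one piece) = 1:
  size 1 → [3]=1  [4]=1
  size 2 → [2,4]=1  [3,4]=2
  size 3 → [1,2,4]=1  [2,3,4]=3
  first=0(u) contributes 4
  first=3(r) contributes 1
|[w]| = 5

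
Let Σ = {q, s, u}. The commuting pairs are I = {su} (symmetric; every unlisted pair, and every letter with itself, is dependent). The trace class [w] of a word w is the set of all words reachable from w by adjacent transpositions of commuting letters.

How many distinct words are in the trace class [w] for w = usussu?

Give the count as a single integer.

20

drop 0:u onto floor
drop 1:s onto floor
drop 2:u onto {0:u}
drop 3:s onto {1:s}
drop 4:s onto {3:s}
drop 5:u onto {2:u}
ground layer = {0:u, 1:s}
drop-orders for the pieces not yet dropped (sum over which currently-grounded one goes next):
  1 to go: {4} 1  {5} 1
  2 to go: {2,5} 1  {3,4} 1  {4,5} 2
  3 to go: {0,2,5} 1  {1,3,4} 1  {2,4,5} 3  {3,4,5} 3
  4 to go: {0,2,4,5} 4  {1,3,4,5} 4  {2,3,4,5} 6
  if 0:u drops first: 10 orders
  if 1:s drops first: 10 orders
heap linearizations: 20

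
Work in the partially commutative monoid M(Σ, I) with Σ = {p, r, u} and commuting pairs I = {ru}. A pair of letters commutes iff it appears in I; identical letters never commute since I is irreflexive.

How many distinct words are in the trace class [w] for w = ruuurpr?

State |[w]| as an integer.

0(r) covers ∅
1(u) covers ∅
2(u) covers 1:u
3(u) covers 2:u
4(r) covers 0:r
5(p) covers 3:u, 4:r
6(r) covers 5:p
floor of heap: 0:r, 1:u
completions by unplaced set U, small U first (add the entries for U minus each lowest piece of U):
  |U|=1: {6}:1
  |U|=2: {5,6}:1
  |U|=3: {3,5,6}:1  {4,5,6}:1
  |U|=4: {0,4,5,6}:1  {2,3,5,6}:1  {3,4,5,6}:2
  |U|=5: {0,3,4,5,6}:3  {1,2,3,5,6}:1  {2,3,4,5,6}:3
  start at 0(r): 4
  start at 1(u): 6
sum over floor = 10

10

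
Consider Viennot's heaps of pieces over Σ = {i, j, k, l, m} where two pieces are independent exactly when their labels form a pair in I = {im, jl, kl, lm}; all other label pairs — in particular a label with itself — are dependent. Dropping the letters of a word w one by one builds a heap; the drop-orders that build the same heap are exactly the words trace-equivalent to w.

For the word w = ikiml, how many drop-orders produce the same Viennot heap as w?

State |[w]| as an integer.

3

#0=i has no predecessor
#1=k depends on [0:i]
#2=i depends on [1:k]
#3=m depends on [1:k]
#4=l depends on [2:i]
sources: [0:i]
N(rest) = Σ N(rest − s) over sources s of rest; N(one piece) = 1:
  size 1 → [3]=1  [4]=1
  size 2 → [2,4]=1  [3,4]=2
  size 3 → [2,3,4]=3
  first=0(i) contributes 3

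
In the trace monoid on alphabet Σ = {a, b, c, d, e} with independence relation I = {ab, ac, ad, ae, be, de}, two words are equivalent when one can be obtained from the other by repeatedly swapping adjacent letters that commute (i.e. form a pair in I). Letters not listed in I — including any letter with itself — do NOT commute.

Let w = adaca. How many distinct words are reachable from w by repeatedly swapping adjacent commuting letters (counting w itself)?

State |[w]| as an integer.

0(a) covers ∅
1(d) covers ∅
2(a) covers 0:a
3(c) covers 1:d
4(a) covers 2:a
floor of heap: 0:a, 1:d
completions by unplaced set U, small U first (add the entries for U minus each lowest piece of U):
  |U|=1: {3}:1  {4}:1
  |U|=2: {1,3}:1  {2,4}:1  {3,4}:2
  |U|=3: {0,2,4}:1  {1,3,4}:3  {2,3,4}:3
  start at 0(a): 6
  start at 1(d): 4
sum over floor = 10

10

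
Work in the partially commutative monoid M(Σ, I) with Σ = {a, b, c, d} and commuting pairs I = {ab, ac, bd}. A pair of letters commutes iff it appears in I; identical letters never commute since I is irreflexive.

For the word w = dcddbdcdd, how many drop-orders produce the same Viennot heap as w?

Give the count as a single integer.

4

piece 0:d — minimal
piece 1:c rests on {0:d}
piece 2:d rests on {1:c}
piece 3:d rests on {2:d}
piece 4:b rests on {1:c}
piece 5:d rests on {3:d}
piece 6:c rests on {4:b, 5:d}
piece 7:d rests on {6:c}
piece 8:d rests on {7:d}
minimal pieces: {0:d}
ways to finish when only these pieces remain (= sum over removing one remaining piece with nothing left below it):
  1 left: {8}→1
  2 left: {7,8}→1
  3 left: {6,7,8}→1
  4 left: {4,6,7,8}→1  {5,6,7,8}→1
  5 left: {3,5,6,7,8}→1  {4,5,6,7,8}→2
  6 left: {2,3,5,6,7,8}→1  {3,4,5,6,7,8}→3
  7 left: {2,3,4,5,6,7,8}→4
  placing 0:d first → 4 extensions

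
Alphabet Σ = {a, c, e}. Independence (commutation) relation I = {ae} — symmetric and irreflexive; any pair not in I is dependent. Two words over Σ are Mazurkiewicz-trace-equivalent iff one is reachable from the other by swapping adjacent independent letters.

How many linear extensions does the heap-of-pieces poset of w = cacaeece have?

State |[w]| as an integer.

piece 0:c — minimal
piece 1:a rests on {0:c}
piece 2:c rests on {1:a}
piece 3:a rests on {2:c}
piece 4:e rests on {2:c}
piece 5:e rests on {4:e}
piece 6:c rests on {3:a, 5:e}
piece 7:e rests on {6:c}
minimal pieces: {0:c}
ways to finish when only these pieces remain (= sum over removing one remaining piece with nothing left below it):
  1 left: {7}→1
  2 left: {6,7}→1
  3 left: {3,6,7}→1  {5,6,7}→1
  4 left: {3,5,6,7}→2  {4,5,6,7}→1
  5 left: {3,4,5,6,7}→3
  6 left: {2,3,4,5,6,7}→3
  placing 0:c first → 3 extensions

3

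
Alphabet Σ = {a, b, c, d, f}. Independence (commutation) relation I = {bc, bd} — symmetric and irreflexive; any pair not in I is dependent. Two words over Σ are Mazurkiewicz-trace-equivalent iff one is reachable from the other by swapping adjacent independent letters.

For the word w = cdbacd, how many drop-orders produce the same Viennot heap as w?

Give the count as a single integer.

drop 0:c onto floor
drop 1:d onto {0:c}
drop 2:b onto floor
drop 3:a onto {1:d, 2:b}
drop 4:c onto {3:a}
drop 5:d onto {4:c}
ground layer = {0:c, 2:b}
drop-orders for the pieces not yet dropped (sum over which currently-grounded one goes next):
  1 to go: {5} 1
  2 to go: {4,5} 1
  3 to go: {3,4,5} 1
  4 to go: {1,3,4,5} 1  {2,3,4,5} 1
  if 0:c drops first: 2 orders
  if 2:b drops first: 1 orders
heap linearizations: 3

3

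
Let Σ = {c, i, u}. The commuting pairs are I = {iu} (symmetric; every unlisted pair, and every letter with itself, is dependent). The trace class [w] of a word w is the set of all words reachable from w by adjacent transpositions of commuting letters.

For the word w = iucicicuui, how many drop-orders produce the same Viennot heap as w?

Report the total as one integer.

drop 0:i onto floor
drop 1:u onto floor
drop 2:c onto {0:i, 1:u}
drop 3:i onto {2:c}
drop 4:c onto {3:i}
drop 5:i onto {4:c}
drop 6:c onto {5:i}
drop 7:u onto {6:c}
drop 8:u onto {7:u}
drop 9:i onto {6:c}
ground layer = {0:i, 1:u}
drop-orders for the pieces not yet dropped (sum over which currently-grounded one goes next):
  1 to go: {8} 1  {9} 1
  2 to go: {7,8} 1  {8,9} 2
  3 to go: {7,8,9} 3
  4 to go: {6,7,8,9} 3
  5 to go: {5,6,7,8,9} 3
  6 to go: {4,5,6,7,8,9} 3
  7 to go: {3,4,5,6,7,8,9} 3
  8 to go: {2,3,4,5,6,7,8,9} 3
  if 0:i drops first: 3 orders
  if 1:u drops first: 3 orders
heap linearizations: 6

6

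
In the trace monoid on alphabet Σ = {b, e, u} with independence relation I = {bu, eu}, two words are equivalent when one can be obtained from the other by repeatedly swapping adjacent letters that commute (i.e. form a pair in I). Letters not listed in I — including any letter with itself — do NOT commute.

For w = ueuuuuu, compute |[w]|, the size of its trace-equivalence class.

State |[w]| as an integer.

drop 0:u onto floor
drop 1:e onto floor
drop 2:u onto {0:u}
drop 3:u onto {2:u}
drop 4:u onto {3:u}
drop 5:u onto {4:u}
drop 6:u onto {5:u}
ground layer = {0:u, 1:e}
drop-orders for the pieces not yet dropped (sum over which currently-grounded one goes next):
  1 to go: {1} 1  {6} 1
  2 to go: {1,6} 2  {5,6} 1
  3 to go: {1,5,6} 3  {4,5,6} 1
  4 to go: {1,4,5,6} 4  {3,4,5,6} 1
  5 to go: {1,3,4,5,6} 5  {2,3,4,5,6} 1
  if 0:u drops first: 6 orders
  if 1:e drops first: 1 orders
heap linearizations: 7

7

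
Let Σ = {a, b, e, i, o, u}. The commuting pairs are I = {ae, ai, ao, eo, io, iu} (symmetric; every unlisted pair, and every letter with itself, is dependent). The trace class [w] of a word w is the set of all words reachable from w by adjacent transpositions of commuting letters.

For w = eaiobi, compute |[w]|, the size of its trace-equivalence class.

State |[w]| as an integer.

12

piece 0:e — minimal
piece 1:a — minimal
piece 2:i rests on {0:e}
piece 3:o — minimal
piece 4:b rests on {1:a, 2:i, 3:o}
piece 5:i rests on {4:b}
minimal pieces: {0:e, 1:a, 3:o}
ways to finish when only these pieces remain (= sum over removing one remaining piece with nothing left below it):
  1 left: {5}→1
  2 left: {4,5}→1
  3 left: {1,4,5}→1  {2,4,5}→1  {3,4,5}→1
  4 left: {0,2,4,5}→1  {1,2,4,5}→2  {1,3,4,5}→2  {2,3,4,5}→2
  placing 0:e first → 6 extensions
  placing 1:a first → 3 extensions
  placing 3:o first → 3 extensions
total linear extensions = 12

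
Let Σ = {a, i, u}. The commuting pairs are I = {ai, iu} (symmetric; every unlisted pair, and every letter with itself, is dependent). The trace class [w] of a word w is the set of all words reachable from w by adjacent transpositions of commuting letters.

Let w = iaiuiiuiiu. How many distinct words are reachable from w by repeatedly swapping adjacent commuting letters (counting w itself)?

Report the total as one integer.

210

piece 0:i — minimal
piece 1:a — minimal
piece 2:i rests on {0:i}
piece 3:u rests on {1:a}
piece 4:i rests on {2:i}
piece 5:i rests on {4:i}
piece 6:u rests on {3:u}
piece 7:i rests on {5:i}
piece 8:i rests on {7:i}
piece 9:u rests on {6:u}
minimal pieces: {0:i, 1:a}
ways to finish when only these pieces remain (= sum over removing one remaining piece with nothing left below it):
  1 left: {8}→1  {9}→1
  2 left: {6,9}→1  {7,8}→1  {8,9}→2
  3 left: {3,6,9}→1  {5,7,8}→1  {6,8,9}→3  {7,8,9}→3
  4 left: {1,3,6,9}→1  {3,6,8,9}→4  {4,5,7,8}→1  {5,7,8,9}→4  {6,7,8,9}→6
  5 left: {1,3,6,8,9}→5  {2,4,5,7,8}→1  {3,6,7,8,9}→10  {4,5,7,8,9}→5  {5,6,7,8,9}→10
  6 left: {0,2,4,5,7,8}→1  {1,3,6,7,8,9}→15  {2,4,5,7,8,9}→6  {3,5,6,7,8,9}→20  {4,5,6,7,8,9}→15
  7 left: {0,2,4,5,7,8,9}→7  {1,3,5,6,7,8,9}→35  {2,4,5,6,7,8,9}→21  {3,4,5,6,7,8,9}→35
  8 left: {0,2,4,5,6,7,8,9}→28  {1,3,4,5,6,7,8,9}→70  {2,3,4,5,6,7,8,9}→56
  placing 0:i first → 126 extensions
  placing 1:a first → 84 extensions
total linear extensions = 210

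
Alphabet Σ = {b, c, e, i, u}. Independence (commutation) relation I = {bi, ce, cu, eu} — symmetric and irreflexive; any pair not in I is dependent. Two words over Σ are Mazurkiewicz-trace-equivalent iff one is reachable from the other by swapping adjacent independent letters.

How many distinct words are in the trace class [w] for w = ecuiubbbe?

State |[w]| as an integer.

0(e) covers ∅
1(c) covers ∅
2(u) covers ∅
3(i) covers 0:e, 1:c, 2:u
4(u) covers 3:i
5(b) covers 4:u
6(b) covers 5:b
7(b) covers 6:b
8(e) covers 7:b
floor of heap: 0:e, 1:c, 2:u
completions by unplaced set U, small U first (add the entries for U minus each lowest piece of U):
  |U|=1: {8}:1
  |U|=2: {7,8}:1
  |U|=3: {6,7,8}:1
  |U|=4: {5,6,7,8}:1
  |U|=5: {4,5,6,7,8}:1
  |U|=6: {3,4,5,6,7,8}:1
  |U|=7: {0,3,4,5,6,7,8}:1  {1,3,4,5,6,7,8}:1  {2,3,4,5,6,7,8}:1
  start at 0(e): 2
  start at 1(c): 2
  start at 2(u): 2
sum over floor = 6

6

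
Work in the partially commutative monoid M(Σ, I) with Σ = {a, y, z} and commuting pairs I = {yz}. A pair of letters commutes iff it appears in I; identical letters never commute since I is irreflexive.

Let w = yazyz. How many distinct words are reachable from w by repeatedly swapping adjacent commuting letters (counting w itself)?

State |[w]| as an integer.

3

drop 0:y onto floor
drop 1:a onto {0:y}
drop 2:z onto {1:a}
drop 3:y onto {1:a}
drop 4:z onto {2:z}
ground layer = {0:y}
drop-orders for the pieces not yet dropped (sum over which currently-grounded one goes next):
  1 to go: {3} 1  {4} 1
  2 to go: {2,4} 1  {3,4} 2
  3 to go: {2,3,4} 3
  if 0:y drops first: 3 orders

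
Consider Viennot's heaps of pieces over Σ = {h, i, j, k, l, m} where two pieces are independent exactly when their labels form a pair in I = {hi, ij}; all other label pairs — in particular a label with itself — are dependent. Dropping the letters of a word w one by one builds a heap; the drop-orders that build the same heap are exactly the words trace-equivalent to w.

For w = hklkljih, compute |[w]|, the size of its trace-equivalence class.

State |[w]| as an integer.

3

piece 0:h — minimal
piece 1:k rests on {0:h}
piece 2:l rests on {1:k}
piece 3:k rests on {2:l}
piece 4:l rests on {3:k}
piece 5:j rests on {4:l}
piece 6:i rests on {4:l}
piece 7:h rests on {5:j}
minimal pieces: {0:h}
ways to finish when only these pieces remain (= sum over removing one remaining piece with nothing left below it):
  1 left: {6}→1  {7}→1
  2 left: {5,7}→1  {6,7}→2
  3 left: {5,6,7}→3
  4 left: {4,5,6,7}→3
  5 left: {3,4,5,6,7}→3
  6 left: {2,3,4,5,6,7}→3
  placing 0:h first → 3 extensions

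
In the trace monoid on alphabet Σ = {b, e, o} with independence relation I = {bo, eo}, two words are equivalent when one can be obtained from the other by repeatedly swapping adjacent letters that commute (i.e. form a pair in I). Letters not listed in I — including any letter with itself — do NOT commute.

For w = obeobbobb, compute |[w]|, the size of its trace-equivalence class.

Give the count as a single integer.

#0=o has no predecessor
#1=b has no predecessor
#2=e depends on [1:b]
#3=o depends on [0:o]
#4=b depends on [2:e]
#5=b depends on [4:b]
#6=o depends on [3:o]
#7=b depends on [5:b]
#8=b depends on [7:b]
sources: [0:o, 1:b]
N(rest) = Σ N(rest − s) over sources s of rest; N(one piece) = 1:
  size 1 → [6]=1  [8]=1
  size 2 → [3,6]=1  [6,8]=2  [7,8]=1
  size 3 → [0,3,6]=1  [3,6,8]=3  [5,7,8]=1  [6,7,8]=3
  size 4 → [0,3,6,8]=4  [3,6,7,8]=6  [4,5,7,8]=1  [5,6,7,8]=4
  size 5 → [0,3,6,7,8]=10  [2,4,5,7,8]=1  [3,5,6,7,8]=10  [4,5,6,7,8]=5
  size 6 → [0,3,5,6,7,8]=20  [1,2,4,5,7,8]=1  [2,4,5,6,7,8]=6  [3,4,5,6,7,8]=15
  size 7 → [0,3,4,5,6,7,8]=35  [1,2,4,5,6,7,8]=7  [2,3,4,5,6,7,8]=21
  first=0(o) contributes 28
  first=1(b) contributes 56
|[w]| = 84

84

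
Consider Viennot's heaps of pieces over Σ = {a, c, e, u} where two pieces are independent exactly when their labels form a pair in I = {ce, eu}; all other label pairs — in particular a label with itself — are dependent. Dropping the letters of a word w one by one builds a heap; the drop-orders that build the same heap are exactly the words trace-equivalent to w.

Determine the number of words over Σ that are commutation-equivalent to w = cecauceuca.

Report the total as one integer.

piece 0:c — minimal
piece 1:e — minimal
piece 2:c rests on {0:c}
piece 3:a rests on {1:e, 2:c}
piece 4:u rests on {3:a}
piece 5:c rests on {4:u}
piece 6:e rests on {3:a}
piece 7:u rests on {5:c}
piece 8:c rests on {7:u}
piece 9:a rests on {6:e, 8:c}
minimal pieces: {0:c, 1:e}
ways to finish when only these pieces remain (= sum over removing one remaining piece with nothing left below it):
  1 left: {9}→1
  2 left: {6,9}→1  {8,9}→1
  3 left: {6,8,9}→2  {7,8,9}→1
  4 left: {5,7,8,9}→1  {6,7,8,9}→3
  5 left: {4,5,7,8,9}→1  {5,6,7,8,9}→4
  6 left: {4,5,6,7,8,9}→5
  7 left: {3,4,5,6,7,8,9}→5
  8 left: {1,3,4,5,6,7,8,9}→5  {2,3,4,5,6,7,8,9}→5
  placing 0:c first → 10 extensions
  placing 1:e first → 5 extensions
total linear extensions = 15

15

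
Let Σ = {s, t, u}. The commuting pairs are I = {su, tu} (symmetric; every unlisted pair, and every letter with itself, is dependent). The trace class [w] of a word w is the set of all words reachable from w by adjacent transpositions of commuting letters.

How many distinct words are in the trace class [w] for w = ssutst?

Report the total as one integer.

piece 0:s — minimal
piece 1:s rests on {0:s}
piece 2:u — minimal
piece 3:t rests on {1:s}
piece 4:s rests on {3:t}
piece 5:t rests on {4:s}
minimal pieces: {0:s, 2:u}
ways to finish when only these pieces remain (= sum over removing one remaining piece with nothing left below it):
  1 left: {2}→1  {5}→1
  2 left: {2,5}→2  {4,5}→1
  3 left: {2,4,5}→3  {3,4,5}→1
  4 left: {1,3,4,5}→1  {2,3,4,5}→4
  placing 0:s first → 5 extensions
  placing 2:u first → 1 extensions
total linear extensions = 6

6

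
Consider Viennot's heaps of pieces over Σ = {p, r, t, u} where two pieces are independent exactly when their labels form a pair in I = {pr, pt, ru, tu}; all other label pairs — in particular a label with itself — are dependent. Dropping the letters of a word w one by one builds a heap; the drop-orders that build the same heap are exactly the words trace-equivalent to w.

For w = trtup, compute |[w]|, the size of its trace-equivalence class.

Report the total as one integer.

10

0(t) covers ∅
1(r) covers 0:t
2(t) covers 1:r
3(u) covers ∅
4(p) covers 3:u
floor of heap: 0:t, 3:u
completions by unplaced set U, small U first (add the entries for U minus each lowest piece of U):
  |U|=1: {2}:1  {4}:1
  |U|=2: {1,2}:1  {2,4}:2  {3,4}:1
  |U|=3: {0,1,2}:1  {1,2,4}:3  {2,3,4}:3
  start at 0(t): 6
  start at 3(u): 4
sum over floor = 10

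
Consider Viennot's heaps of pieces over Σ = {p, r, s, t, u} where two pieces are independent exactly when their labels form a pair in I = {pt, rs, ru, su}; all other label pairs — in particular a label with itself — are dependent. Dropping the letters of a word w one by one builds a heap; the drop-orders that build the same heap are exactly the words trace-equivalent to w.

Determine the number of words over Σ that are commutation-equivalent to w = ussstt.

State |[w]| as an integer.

4

drop 0:u onto floor
drop 1:s onto floor
drop 2:s onto {1:s}
drop 3:s onto {2:s}
drop 4:t onto {0:u, 3:s}
drop 5:t onto {4:t}
ground layer = {0:u, 1:s}
drop-orders for the pieces not yet dropped (sum over which currently-grounded one goes next):
  1 to go: {5} 1
  2 to go: {4,5} 1
  3 to go: {0,4,5} 1  {3,4,5} 1
  4 to go: {0,3,4,5} 2  {2,3,4,5} 1
  if 0:u drops first: 1 orders
  if 1:s drops first: 3 orders
heap linearizations: 4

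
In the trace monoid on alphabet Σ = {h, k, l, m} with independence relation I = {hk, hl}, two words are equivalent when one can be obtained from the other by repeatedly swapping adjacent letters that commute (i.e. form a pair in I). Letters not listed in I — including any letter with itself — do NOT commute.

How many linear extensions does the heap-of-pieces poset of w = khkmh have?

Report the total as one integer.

3

drop 0:k onto floor
drop 1:h onto floor
drop 2:k onto {0:k}
drop 3:m onto {1:h, 2:k}
drop 4:h onto {3:m}
ground layer = {0:k, 1:h}
drop-orders for the pieces not yet dropped (sum over which currently-grounded one goes next):
  1 to go: {4} 1
  2 to go: {3,4} 1
  3 to go: {1,3,4} 1  {2,3,4} 1
  if 0:k drops first: 2 orders
  if 1:h drops first: 1 orders
heap linearizations: 3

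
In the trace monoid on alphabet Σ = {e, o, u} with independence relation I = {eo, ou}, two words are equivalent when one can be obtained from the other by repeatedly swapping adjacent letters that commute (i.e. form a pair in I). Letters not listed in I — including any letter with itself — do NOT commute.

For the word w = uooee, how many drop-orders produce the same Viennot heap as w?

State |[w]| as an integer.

piece 0:u — minimal
piece 1:o — minimal
piece 2:o rests on {1:o}
piece 3:e rests on {0:u}
piece 4:e rests on {3:e}
minimal pieces: {0:u, 1:o}
ways to finish when only these pieces remain (= sum over removing one remaining piece with nothing left below it):
  1 left: {2}→1  {4}→1
  2 left: {1,2}→1  {2,4}→2  {3,4}→1
  3 left: {0,3,4}→1  {1,2,4}→3  {2,3,4}→3
  placing 0:u first → 6 extensions
  placing 1:o first → 4 extensions
total linear extensions = 10

10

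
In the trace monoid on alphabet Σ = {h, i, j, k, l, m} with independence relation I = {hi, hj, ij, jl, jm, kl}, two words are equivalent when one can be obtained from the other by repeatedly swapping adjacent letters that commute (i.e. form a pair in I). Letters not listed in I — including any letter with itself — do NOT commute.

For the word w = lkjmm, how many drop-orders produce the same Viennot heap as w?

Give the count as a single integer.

7

drop 0:l onto floor
drop 1:k onto floor
drop 2:j onto {1:k}
drop 3:m onto {0:l, 1:k}
drop 4:m onto {3:m}
ground layer = {0:l, 1:k}
drop-orders for the pieces not yet dropped (sum over which currently-grounded one goes next):
  1 to go: {2} 1  {4} 1
  2 to go: {2,4} 2  {3,4} 1
  3 to go: {0,3,4} 1  {2,3,4} 3
  if 0:l drops first: 3 orders
  if 1:k drops first: 4 orders
heap linearizations: 7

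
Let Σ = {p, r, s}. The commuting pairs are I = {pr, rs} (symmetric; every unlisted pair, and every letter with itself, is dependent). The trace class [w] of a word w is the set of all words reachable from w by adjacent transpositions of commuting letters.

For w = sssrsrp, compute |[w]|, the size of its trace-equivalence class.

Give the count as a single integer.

drop 0:s onto floor
drop 1:s onto {0:s}
drop 2:s onto {1:s}
drop 3:r onto floor
drop 4:s onto {2:s}
drop 5:r onto {3:r}
drop 6:p onto {4:s}
ground layer = {0:s, 3:r}
drop-orders for the pieces not yet dropped (sum over which currently-grounded one goes next):
  1 to go: {5} 1  {6} 1
  2 to go: {3,5} 1  {4,6} 1  {5,6} 2
  3 to go: {2,4,6} 1  {3,5,6} 3  {4,5,6} 3
  4 to go: {1,2,4,6} 1  {2,4,5,6} 4  {3,4,5,6} 6
  5 to go: {0,1,2,4,6} 1  {1,2,4,5,6} 5  {2,3,4,5,6} 10
  if 0:s drops first: 15 orders
  if 3:r drops first: 6 orders
heap linearizations: 21

21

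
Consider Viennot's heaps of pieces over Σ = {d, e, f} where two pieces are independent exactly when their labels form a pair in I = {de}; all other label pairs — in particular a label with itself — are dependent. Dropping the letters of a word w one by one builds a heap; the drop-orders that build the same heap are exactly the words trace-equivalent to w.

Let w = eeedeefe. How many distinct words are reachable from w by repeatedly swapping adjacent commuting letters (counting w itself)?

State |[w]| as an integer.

6

piece 0:e — minimal
piece 1:e rests on {0:e}
piece 2:e rests on {1:e}
piece 3:d — minimal
piece 4:e rests on {2:e}
piece 5:e rests on {4:e}
piece 6:f rests on {3:d, 5:e}
piece 7:e rests on {6:f}
minimal pieces: {0:e, 3:d}
ways to finish when only these pieces remain (= sum over removing one remaining piece with nothing left below it):
  1 left: {7}→1
  2 left: {6,7}→1
  3 left: {3,6,7}→1  {5,6,7}→1
  4 left: {3,5,6,7}→2  {4,5,6,7}→1
  5 left: {2,4,5,6,7}→1  {3,4,5,6,7}→3
  6 left: {1,2,4,5,6,7}→1  {2,3,4,5,6,7}→4
  placing 0:e first → 5 extensions
  placing 3:d first → 1 extensions
total linear extensions = 6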